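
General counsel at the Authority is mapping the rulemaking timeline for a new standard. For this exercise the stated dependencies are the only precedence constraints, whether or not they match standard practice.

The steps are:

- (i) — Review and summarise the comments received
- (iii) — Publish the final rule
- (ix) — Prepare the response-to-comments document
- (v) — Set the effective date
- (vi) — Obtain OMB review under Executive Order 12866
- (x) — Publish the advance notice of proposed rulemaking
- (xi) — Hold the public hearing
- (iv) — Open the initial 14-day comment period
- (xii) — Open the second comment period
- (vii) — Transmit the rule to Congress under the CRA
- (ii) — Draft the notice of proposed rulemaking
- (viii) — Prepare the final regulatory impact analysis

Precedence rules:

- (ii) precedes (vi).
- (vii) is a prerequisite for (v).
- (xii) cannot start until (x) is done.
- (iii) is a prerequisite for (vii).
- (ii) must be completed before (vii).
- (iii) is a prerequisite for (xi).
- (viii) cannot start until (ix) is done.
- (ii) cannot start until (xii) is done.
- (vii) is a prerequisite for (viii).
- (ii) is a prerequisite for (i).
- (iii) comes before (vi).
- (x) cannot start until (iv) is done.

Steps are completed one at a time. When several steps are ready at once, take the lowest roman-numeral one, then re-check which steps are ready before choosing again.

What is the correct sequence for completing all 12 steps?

(iii), (iv), (ix), (x), (xi), (xii), (ii), (i), (vi), (vii), (v), (viii)

Nothing is required for (iii), (iv) and (ix). (iii) has the earlier label → (iii) first.
Now (iv), (ix) and (xi) have their prerequisites met. (iv) has the earlier label, so (iv) next.
(ix), (x) and (xi) are all available; (ix) has the earlier label → (ix).
Now (x) and (xi) have their prerequisites met. (x) has the earlier label, so (x) next.
Ready: (xi) and (xii). (xi) has the earlier label → (xi).
(xii) needed (x), now all done → (xii).
(ii) needed (xii), now all done → (ii).
Now (i), (vi) and (vii) have their prerequisites met. (i) has the earlier label, so (i) next.
Now (vi) and (vii) have their prerequisites met. (vi) has the earlier label, so (vi) next.
(vii) needed (ii) and (iii), now all done → (vii).
Now (v) and (viii) have their prerequisites met. (v) has the earlier label, so (v) next.
That leaves (viii) as the only ready step → (viii).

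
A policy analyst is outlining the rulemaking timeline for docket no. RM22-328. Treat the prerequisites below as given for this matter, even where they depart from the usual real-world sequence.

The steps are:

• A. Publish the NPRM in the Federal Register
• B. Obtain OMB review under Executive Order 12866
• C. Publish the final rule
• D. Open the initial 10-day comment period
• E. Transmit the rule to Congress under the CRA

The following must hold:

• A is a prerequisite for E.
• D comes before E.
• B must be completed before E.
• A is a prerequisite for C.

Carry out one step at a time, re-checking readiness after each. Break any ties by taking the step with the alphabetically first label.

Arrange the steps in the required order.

A, B and D have no prerequisites; A has the earlier label, so A is first.
Ready: B, C and D. B has the earlier label → B.
Now C and D have their prerequisites met. C has the earlier label, so C next.
D is the only step now ready → D.
E needed A, B and D, now all done → E.

A B C D E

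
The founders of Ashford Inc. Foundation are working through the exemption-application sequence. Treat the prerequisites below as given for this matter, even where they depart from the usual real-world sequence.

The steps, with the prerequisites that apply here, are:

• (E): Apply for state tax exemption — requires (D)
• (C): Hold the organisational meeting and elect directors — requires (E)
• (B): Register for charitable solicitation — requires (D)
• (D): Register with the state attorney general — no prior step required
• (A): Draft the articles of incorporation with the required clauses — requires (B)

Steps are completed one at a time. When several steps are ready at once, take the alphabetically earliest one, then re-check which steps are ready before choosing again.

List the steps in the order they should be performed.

(D) (B) (A) (E) (C)

Only (D) has no prerequisites, so it is first.
Ready: (B) and (E). (B) has the earlier label → (B).
(A) and (E) are both available; (A) has the earlier label → (A).
(E) needed (D), now all done → (E).
Next only (C) has its prerequisites met → (C).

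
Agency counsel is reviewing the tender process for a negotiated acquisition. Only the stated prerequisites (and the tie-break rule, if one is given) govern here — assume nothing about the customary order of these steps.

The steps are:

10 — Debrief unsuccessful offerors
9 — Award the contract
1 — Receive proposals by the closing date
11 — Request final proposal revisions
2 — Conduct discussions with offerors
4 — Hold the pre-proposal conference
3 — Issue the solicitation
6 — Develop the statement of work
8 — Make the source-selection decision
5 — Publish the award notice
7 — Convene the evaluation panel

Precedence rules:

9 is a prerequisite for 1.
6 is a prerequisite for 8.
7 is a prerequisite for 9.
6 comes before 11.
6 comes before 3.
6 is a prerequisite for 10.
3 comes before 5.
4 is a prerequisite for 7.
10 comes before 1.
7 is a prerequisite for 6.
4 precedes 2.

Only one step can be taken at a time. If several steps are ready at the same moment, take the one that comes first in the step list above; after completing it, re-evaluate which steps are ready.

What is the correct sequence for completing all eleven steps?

4 2 7 9 6 10 1 11 3 8 5

Only 4 has no prerequisites, so it is first.
2 and 7 are both available; 2 is listed earlier → 2.
That leaves 7 as the only ready step → 7.
9 and 6 are both available; 9 is listed earlier → 9.
Next only 6 has its prerequisites met → 6.
Now 10, 11, 3 and 8 have their prerequisites met. 10 is listed earlier, so 10 next.
1 now also ready, so the ready set is {1, 11, 3, 8}; 1 is listed earlier → 1.
11, 3 and 8 are all available; 11 is listed earlier → 11.
Now 3 and 8 have their prerequisites met. 3 is listed earlier, so 3 next.
Ready: 8 and 5. 8 is listed earlier → 8.
That leaves 5 as the only ready step → 5.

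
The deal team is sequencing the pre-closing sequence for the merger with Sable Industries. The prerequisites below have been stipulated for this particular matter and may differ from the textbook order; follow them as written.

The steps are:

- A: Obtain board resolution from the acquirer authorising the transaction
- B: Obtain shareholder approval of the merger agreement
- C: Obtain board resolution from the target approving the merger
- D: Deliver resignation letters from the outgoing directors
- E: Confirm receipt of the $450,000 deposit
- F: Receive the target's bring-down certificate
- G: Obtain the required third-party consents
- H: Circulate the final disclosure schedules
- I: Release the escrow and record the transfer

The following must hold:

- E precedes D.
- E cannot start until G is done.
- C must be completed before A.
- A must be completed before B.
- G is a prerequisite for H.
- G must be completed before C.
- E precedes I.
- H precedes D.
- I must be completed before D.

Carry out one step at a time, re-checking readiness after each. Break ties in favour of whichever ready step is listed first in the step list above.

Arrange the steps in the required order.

F, G, C, A, B, E, H, I, D

F and G have no prerequisites; F is listed earlier, so F is first.
Next only G has its prerequisites met → G.
C, E and H are all available; C is listed earlier → C.
A now also ready, so the ready set is {A, E, H}; A is listed earlier → A.
Ready: B, E and H. B is listed earlier → B.
Ready: E and H. E is listed earlier → E.
H and I are both available; H is listed earlier → H.
I is the only step now ready → I.
D needed E, H and I, now all done → D.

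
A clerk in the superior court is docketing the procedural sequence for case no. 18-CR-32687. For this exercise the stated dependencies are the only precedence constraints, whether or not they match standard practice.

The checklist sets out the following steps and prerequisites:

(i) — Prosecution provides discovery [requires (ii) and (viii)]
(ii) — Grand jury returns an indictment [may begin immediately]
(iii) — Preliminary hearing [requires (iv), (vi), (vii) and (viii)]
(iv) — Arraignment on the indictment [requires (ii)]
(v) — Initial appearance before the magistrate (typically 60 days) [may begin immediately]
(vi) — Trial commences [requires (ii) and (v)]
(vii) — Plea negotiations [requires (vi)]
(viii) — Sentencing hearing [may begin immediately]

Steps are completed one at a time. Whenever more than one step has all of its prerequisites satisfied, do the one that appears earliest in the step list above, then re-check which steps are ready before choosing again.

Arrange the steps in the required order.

(ii) → (iv) → (v) → (vi) → (vii) → (viii) → (i) → (iii)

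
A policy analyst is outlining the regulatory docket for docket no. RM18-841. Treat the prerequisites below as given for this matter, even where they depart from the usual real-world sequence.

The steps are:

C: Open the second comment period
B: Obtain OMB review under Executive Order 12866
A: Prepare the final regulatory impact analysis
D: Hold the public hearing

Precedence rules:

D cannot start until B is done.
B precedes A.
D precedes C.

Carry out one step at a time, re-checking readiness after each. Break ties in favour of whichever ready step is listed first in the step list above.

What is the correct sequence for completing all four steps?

Only B has no prerequisites, so it is first.
Ready: A and D. A is listed earlier → A.
D is the only step now ready → D.
C needed D, now all done → C.

B, A, D, C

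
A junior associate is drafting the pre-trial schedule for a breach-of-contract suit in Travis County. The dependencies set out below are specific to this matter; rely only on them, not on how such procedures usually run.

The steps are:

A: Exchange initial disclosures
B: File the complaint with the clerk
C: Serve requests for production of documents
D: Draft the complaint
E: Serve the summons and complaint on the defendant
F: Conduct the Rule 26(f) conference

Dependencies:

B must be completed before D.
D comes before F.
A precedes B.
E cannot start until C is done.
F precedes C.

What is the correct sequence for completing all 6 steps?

A, B, D, F, C, E

A is the only step with nothing outstanding, so it goes first.
B needed A, now all done → B.
D needed B, now all done → D.
F is the only step now ready → F.
C needed F, now all done → C.
That leaves E as the only ready step → E.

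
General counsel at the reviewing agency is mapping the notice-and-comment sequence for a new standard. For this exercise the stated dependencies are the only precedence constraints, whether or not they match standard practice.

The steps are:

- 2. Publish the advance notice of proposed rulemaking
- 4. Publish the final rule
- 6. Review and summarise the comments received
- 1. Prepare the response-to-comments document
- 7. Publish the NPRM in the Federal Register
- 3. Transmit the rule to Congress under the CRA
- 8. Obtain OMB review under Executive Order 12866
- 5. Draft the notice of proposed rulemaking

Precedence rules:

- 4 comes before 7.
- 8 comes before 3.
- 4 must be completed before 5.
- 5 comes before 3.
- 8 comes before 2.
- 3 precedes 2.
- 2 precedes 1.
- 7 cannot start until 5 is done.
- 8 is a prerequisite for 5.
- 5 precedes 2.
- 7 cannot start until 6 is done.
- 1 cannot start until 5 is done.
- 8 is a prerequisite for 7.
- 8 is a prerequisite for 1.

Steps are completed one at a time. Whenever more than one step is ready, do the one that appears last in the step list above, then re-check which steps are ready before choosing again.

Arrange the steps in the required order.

8 6 4 5 3 7 2 1

Nothing is required for 8, 6 and 4. 8 is listed later → 8 first.
Now 6 and 4 have their prerequisites met. 6 is listed later, so 6 next.
Next only 4 has its prerequisites met → 4.
5 needed 8 and 4, now all done → 5.
3 and 7 are both available; 3 is listed later → 3.
Now 7 and 2 have their prerequisites met. 7 is listed later, so 7 next.
Next only 2 has its prerequisites met → 2.
Next only 1 has its prerequisites met → 1.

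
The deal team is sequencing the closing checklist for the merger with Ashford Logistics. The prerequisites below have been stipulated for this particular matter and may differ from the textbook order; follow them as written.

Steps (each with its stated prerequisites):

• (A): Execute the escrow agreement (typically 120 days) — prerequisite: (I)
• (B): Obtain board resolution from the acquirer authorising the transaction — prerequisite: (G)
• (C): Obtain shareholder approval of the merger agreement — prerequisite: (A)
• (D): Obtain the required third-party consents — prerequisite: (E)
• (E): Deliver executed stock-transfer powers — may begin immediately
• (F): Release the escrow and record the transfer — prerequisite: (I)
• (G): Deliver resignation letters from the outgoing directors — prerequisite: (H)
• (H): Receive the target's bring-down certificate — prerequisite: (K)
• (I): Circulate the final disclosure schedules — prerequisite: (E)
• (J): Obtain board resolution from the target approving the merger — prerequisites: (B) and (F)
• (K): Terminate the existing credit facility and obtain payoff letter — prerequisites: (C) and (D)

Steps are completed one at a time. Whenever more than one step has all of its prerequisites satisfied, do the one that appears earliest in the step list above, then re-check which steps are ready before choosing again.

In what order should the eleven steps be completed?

(E), (D), (I), (A), (C), (F), (K), (H), (G), (B), (J)

(E) has no prerequisites → (E) first.
(D) and (I) are both available; (D) is listed earlier → (D).
That leaves (I) as the only ready step → (I).
(A) and (F) are both available; (A) is listed earlier → (A).
Now (C) and (F) have their prerequisites met. (C) is listed earlier, so (C) next.
Now (F) and (K) have their prerequisites met. (F) is listed earlier, so (F) next.
(K) is the only step now ready → (K).
(H) is the only step now ready → (H).
(G) needed (H), now all done → (G).
(B) is the only step now ready → (B).
Next only (J) has its prerequisites met → (J).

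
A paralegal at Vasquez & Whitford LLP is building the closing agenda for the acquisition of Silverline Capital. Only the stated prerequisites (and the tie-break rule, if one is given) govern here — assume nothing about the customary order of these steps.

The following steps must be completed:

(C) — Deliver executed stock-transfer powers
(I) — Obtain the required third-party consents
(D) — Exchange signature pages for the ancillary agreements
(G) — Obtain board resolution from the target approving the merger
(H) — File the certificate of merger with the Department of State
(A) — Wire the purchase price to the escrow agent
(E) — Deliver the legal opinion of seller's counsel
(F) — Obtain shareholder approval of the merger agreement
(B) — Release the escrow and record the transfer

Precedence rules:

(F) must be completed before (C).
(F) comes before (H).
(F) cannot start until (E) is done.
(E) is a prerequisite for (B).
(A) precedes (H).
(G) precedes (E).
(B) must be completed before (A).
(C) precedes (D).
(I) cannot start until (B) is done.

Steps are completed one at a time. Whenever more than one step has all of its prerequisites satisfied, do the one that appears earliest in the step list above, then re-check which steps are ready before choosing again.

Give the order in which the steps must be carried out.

(G), (E), (F), (C), (D), (B), (I), (A), (H)

Only (G) has no prerequisites, so it is first.
(E) is the only step now ready → (E).
(F) and (B) are both available; (F) is listed earlier → (F).
Now (C) and (B) have their prerequisites met. (C) is listed earlier, so (C) next.
Now (D) and (B) have their prerequisites met. (D) is listed earlier, so (D) next.
(B) needed (E), now all done → (B).
Ready: (I) and (A). (I) is listed earlier → (I).
(A) needed (B), now all done → (A).
That leaves (H) as the only ready step → (H).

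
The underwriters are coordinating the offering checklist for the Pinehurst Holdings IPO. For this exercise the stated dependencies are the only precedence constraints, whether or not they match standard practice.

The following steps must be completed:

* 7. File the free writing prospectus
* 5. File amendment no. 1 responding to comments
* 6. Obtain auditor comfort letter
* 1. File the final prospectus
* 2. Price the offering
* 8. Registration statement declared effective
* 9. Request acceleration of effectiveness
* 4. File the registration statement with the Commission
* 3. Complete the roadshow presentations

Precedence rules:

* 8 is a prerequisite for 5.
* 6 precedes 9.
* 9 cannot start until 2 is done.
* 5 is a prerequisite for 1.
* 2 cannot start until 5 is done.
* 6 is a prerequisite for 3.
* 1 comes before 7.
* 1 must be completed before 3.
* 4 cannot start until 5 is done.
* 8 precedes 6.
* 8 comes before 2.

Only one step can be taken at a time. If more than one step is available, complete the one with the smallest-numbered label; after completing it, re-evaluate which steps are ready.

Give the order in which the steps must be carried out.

8, 5, 1, 2, 4, 6, 3, 7, 9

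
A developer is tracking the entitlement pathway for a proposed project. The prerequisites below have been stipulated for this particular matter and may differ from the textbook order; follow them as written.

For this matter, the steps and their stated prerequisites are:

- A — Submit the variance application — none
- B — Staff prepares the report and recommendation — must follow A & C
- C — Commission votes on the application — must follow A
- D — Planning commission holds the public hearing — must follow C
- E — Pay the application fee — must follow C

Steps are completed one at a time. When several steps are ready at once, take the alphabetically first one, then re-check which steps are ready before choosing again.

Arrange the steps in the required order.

A has no prerequisites → A first.
C is the only step now ready → C.
Ready: B, D and E. B has the earlier label → B.
D and E are both available; D has the earlier label → D.
E needed C, now all done → E.

A C B D E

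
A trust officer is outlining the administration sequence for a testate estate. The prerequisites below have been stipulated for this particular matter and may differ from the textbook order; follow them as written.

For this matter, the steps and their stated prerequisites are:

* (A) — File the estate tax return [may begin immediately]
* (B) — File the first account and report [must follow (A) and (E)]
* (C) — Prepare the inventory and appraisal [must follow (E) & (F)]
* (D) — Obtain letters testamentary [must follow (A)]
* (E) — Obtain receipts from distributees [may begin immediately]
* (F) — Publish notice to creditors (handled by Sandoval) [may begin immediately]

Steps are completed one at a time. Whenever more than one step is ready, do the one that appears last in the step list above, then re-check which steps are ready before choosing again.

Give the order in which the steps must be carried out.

Nothing is required for (F), (E) and (A). (F) is listed later → (F) first.
Ready: (E) and (A). (E) is listed later → (E).
(C) now also ready, so the ready set is {(C), (A)}; (C) is listed later → (C).
That leaves (A) as the only ready step → (A).
Ready: (D) and (B). (D) is listed later → (D).
(B) needed (E) and (A), now all done → (B).

(F) → (E) → (C) → (A) → (D) → (B)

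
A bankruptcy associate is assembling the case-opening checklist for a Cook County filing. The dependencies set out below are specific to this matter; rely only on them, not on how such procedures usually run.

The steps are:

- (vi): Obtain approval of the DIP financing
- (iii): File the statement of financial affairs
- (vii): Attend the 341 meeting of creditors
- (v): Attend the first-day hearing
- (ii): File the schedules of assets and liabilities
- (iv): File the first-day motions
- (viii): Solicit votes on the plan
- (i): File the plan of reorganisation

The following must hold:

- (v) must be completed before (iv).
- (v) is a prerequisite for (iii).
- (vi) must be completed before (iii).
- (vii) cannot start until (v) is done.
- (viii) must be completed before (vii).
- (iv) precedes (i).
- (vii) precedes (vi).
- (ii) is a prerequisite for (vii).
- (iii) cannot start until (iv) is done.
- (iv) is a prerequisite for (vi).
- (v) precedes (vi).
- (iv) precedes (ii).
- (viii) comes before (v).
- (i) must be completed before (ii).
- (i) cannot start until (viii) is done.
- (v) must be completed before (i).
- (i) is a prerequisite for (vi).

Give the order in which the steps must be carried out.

(viii) (v) (iv) (i) (ii) (vii) (vi) (iii)

Only (viii) has no prerequisites, so it is first.
(v) needed (viii), now all done → (v).
(iv) is the only step now ready → (iv).
That leaves (i) as the only ready step → (i).
(ii) needed (iv) and (i), now all done → (ii).
(vii) needed (v), (ii) and (viii), now all done → (vii).
(vi) is the only step now ready → (vi).
(iii) is the only step now ready → (iii).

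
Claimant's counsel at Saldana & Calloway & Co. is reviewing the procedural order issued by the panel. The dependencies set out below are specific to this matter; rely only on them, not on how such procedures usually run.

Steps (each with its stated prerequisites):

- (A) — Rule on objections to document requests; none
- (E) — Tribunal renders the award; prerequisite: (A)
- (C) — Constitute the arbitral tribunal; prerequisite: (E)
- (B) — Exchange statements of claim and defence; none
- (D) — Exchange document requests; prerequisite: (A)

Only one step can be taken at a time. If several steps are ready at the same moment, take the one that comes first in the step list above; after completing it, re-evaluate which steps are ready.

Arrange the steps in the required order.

Nothing is required for (A) and (B). (A) is listed earlier → (A) first.
(E) and (D) now also ready, so the ready set is {(E), (B), (D)}; (E) is listed earlier → (E).
(C) now also ready, so the ready set is {(C), (B), (D)}; (C) is listed earlier → (C).
Ready: (B) and (D). (B) is listed earlier → (B).
(D) needed (A), now all done → (D).

(A) (E) (C) (B) (D)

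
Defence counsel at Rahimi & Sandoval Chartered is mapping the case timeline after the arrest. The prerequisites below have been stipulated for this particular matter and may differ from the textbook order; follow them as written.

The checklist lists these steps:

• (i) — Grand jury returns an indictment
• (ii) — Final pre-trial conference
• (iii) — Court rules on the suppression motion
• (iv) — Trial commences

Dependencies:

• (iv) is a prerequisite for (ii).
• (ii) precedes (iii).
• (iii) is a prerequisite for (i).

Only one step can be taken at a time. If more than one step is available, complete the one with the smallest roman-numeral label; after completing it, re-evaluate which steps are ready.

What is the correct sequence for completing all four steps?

(iv) has no prerequisites → (iv) first.
(ii) needed (iv), now all done → (ii).
(iii) needed (ii), now all done → (iii).
Next only (i) has its prerequisites met → (i).

(iv) (ii) (iii) (i)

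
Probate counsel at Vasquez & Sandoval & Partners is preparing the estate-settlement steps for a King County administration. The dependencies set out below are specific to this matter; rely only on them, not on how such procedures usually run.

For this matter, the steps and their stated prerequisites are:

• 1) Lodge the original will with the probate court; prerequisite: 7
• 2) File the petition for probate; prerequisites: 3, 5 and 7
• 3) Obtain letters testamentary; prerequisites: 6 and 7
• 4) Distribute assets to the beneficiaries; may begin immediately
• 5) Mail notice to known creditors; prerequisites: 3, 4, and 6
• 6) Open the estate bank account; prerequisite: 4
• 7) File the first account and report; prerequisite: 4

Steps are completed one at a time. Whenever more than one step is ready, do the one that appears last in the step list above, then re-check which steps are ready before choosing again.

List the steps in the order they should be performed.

4 → 7 → 6 → 3 → 5 → 2 → 1

4 is the only step with nothing outstanding, so it goes first.
Ready: 7 and 6. 7 is listed later → 7.
1 now also ready, so the ready set is {6, 1}; 6 is listed later → 6.
3 now also ready, so the ready set is {3, 1}; 3 is listed later → 3.
Ready: 5 and 1. 5 is listed later → 5.
2 now also ready, so the ready set is {2, 1}; 2 is listed later → 2.
1 needed 7, now all done → 1.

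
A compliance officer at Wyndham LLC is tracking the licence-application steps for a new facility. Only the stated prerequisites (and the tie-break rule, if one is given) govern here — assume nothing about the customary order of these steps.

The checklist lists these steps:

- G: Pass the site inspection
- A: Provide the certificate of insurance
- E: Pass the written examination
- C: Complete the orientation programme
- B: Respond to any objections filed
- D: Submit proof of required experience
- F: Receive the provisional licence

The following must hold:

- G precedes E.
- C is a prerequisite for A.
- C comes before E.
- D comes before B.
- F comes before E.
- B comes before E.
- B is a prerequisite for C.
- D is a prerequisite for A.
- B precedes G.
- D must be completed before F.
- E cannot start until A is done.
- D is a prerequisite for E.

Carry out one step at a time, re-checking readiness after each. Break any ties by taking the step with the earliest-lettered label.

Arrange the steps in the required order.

D, B, C, A, F, G, E

D has no prerequisites → D first.
Now B and F have their prerequisites met. B has the earlier label, so B next.
C, F and G are all available; C has the earlier label → C.
Now A, F and G have their prerequisites met. A has the earlier label, so A next.
F and G are both available; F has the earlier label → F.
G needed B, now all done → G.
E is the only step now ready → E.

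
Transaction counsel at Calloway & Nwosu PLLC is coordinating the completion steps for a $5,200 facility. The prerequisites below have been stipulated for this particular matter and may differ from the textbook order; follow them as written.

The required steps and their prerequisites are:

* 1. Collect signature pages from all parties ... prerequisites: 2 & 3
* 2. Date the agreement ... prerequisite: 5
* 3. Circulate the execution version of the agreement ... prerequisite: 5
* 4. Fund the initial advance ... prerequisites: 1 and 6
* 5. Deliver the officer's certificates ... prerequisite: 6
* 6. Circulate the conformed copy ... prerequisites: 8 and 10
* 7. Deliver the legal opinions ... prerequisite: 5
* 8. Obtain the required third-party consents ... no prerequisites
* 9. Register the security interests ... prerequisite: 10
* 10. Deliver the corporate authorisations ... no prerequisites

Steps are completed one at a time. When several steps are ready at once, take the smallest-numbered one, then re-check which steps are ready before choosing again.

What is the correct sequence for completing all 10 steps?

8 and 10 have no prerequisites; 8 has the earlier label, so 8 is first.
10 is the only step now ready → 10.
Now 6 and 9 have their prerequisites met. 6 has the earlier label, so 6 next.
Now 5 and 9 have their prerequisites met. 5 has the earlier label, so 5 next.
Ready: 2, 3, 7 and 9. 2 has the earlier label → 2.
Ready: 3, 7 and 9. 3 has the earlier label → 3.
1 now also ready, so the ready set is {1, 7, 9}; 1 has the earlier label → 1.
Now 4, 7 and 9 have their prerequisites met. 4 has the earlier label, so 4 next.
Now 7 and 9 have their prerequisites met. 7 has the earlier label, so 7 next.
9 needed 10, now all done → 9.

8, 10, 6, 5, 2, 3, 1, 4, 7, 9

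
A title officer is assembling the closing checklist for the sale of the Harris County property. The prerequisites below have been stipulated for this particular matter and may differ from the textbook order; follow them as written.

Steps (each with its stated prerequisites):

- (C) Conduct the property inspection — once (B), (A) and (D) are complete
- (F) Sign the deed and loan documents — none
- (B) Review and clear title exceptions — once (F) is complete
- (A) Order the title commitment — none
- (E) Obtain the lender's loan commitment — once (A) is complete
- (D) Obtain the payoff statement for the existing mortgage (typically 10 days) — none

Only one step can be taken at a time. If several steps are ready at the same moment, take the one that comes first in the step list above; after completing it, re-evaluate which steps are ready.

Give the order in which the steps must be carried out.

(F), (B), (A), (E), (D), (C)

Nothing is required for (F), (A) and (D). (F) is listed earlier → (F) first.
(B) now also ready, so the ready set is {(B), (A), (D)}; (B) is listed earlier → (B).
Now (A) and (D) have their prerequisites met. (A) is listed earlier, so (A) next.
(E) now also ready, so the ready set is {(E), (D)}; (E) is listed earlier → (E).
That leaves (D) as the only ready step → (D).
(C) is the only step now ready → (C).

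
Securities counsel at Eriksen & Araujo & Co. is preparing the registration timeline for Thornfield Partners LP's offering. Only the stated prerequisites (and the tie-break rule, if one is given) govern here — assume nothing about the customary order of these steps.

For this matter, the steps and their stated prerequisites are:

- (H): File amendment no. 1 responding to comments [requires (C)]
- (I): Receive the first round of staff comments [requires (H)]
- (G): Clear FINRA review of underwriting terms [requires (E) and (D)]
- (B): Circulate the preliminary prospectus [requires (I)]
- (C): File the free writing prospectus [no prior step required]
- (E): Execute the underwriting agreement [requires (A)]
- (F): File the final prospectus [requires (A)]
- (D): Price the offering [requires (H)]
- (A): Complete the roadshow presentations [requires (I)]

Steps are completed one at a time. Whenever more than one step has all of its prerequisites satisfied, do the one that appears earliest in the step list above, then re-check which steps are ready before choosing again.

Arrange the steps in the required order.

(C) has no prerequisites → (C) first.
Next only (H) has its prerequisites met → (H).
(I) and (D) are both available; (I) is listed earlier → (I).
Now (B), (D) and (A) have their prerequisites met. (B) is listed earlier, so (B) next.
Ready: (D) and (A). (D) is listed earlier → (D).
(A) needed (I), now all done → (A).
Ready: (E) and (F). (E) is listed earlier → (E).
(G) now also ready, so the ready set is {(G), (F)}; (G) is listed earlier → (G).
That leaves (F) as the only ready step → (F).

(C), (H), (I), (B), (D), (A), (E), (G), (F)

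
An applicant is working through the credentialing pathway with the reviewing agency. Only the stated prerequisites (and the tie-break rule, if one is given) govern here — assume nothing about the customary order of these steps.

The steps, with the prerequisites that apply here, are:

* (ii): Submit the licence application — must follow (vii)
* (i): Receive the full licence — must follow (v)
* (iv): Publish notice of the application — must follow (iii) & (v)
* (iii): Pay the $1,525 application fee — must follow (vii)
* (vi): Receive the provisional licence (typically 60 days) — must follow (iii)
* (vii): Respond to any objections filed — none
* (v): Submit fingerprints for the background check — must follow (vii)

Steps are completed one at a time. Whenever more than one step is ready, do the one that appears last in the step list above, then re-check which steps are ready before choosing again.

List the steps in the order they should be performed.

(vii), (v), (iii), (vi), (iv), (i), (ii)

Only (vii) has no prerequisites, so it is first.
Ready: (v), (iii) and (ii). (v) is listed later → (v).
Now (iii), (i) and (ii) have their prerequisites met. (iii) is listed later, so (iii) next.
Ready: (vi), (iv), (i) and (ii). (vi) is listed later → (vi).
(iv), (i) and (ii) are all available; (iv) is listed later → (iv).
Ready: (i) and (ii). (i) is listed later → (i).
(ii) needed (vii), now all done → (ii).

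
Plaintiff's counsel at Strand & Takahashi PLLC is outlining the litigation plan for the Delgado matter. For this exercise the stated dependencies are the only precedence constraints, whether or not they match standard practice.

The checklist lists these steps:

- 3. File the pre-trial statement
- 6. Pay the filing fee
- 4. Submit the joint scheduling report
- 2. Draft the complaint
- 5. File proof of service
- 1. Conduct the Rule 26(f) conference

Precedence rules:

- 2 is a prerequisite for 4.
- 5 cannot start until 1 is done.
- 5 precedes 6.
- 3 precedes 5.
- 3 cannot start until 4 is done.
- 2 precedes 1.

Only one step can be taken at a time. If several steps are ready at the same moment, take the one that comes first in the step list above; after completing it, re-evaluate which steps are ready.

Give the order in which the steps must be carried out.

2 4 3 1 5 6

2 has no prerequisites → 2 first.
Now 4 and 1 have their prerequisites met. 4 is listed earlier, so 4 next.
Ready: 3 and 1. 3 is listed earlier → 3.
1 is the only step now ready → 1.
5 needed 3 and 1, now all done → 5.
6 needed 5, now all done → 6.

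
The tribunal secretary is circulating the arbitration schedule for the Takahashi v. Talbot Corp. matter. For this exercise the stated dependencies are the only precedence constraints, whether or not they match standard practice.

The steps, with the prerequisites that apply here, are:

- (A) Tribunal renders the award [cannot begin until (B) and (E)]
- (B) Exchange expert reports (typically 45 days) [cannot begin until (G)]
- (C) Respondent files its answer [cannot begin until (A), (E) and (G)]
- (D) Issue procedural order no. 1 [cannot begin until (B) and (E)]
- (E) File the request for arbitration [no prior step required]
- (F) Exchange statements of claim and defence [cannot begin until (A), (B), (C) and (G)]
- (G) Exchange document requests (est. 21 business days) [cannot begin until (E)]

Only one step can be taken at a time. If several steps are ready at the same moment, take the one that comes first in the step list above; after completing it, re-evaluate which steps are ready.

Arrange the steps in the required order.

(E), (G), (B), (A), (C), (D), (F)

(E) has no prerequisites → (E) first.
(G) needed (E), now all done → (G).
(B) needed (G), now all done → (B).
(A) and (D) are both available; (A) is listed earlier → (A).
(C) now also ready, so the ready set is {(C), (D)}; (C) is listed earlier → (C).
(F) now also ready, so the ready set is {(D), (F)}; (D) is listed earlier → (D).
Next only (F) has its prerequisites met → (F).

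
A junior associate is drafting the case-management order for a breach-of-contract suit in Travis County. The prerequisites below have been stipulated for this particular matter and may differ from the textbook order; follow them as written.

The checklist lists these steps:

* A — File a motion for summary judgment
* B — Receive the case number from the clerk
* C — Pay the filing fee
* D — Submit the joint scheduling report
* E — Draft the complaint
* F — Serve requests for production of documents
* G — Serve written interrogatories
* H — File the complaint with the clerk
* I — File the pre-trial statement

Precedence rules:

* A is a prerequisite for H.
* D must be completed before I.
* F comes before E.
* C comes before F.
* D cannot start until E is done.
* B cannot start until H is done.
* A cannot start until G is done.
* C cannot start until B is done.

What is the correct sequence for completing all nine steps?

G, A, H, B, C, F, E, D, I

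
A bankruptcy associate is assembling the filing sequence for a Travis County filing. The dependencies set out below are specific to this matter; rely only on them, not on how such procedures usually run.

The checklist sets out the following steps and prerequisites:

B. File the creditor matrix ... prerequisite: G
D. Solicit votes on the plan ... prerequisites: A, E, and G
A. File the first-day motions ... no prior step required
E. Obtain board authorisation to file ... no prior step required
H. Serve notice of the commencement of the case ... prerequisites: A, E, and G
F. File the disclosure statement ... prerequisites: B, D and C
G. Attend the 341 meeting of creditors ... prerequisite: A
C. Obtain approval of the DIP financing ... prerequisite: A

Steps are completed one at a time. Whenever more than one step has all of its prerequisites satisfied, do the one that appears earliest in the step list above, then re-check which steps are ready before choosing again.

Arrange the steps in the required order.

A and E have no prerequisites; A is listed earlier, so A is first.
Now E, G and C have their prerequisites met. E is listed earlier, so E next.
G and C are both available; G is listed earlier → G.
Ready: B, D, H and C. B is listed earlier → B.
D, H and C are all available; D is listed earlier → D.
H and C are both available; H is listed earlier → H.
That leaves C as the only ready step → C.
F needed B, D and C, now all done → F.

A, E, G, B, D, H, C, F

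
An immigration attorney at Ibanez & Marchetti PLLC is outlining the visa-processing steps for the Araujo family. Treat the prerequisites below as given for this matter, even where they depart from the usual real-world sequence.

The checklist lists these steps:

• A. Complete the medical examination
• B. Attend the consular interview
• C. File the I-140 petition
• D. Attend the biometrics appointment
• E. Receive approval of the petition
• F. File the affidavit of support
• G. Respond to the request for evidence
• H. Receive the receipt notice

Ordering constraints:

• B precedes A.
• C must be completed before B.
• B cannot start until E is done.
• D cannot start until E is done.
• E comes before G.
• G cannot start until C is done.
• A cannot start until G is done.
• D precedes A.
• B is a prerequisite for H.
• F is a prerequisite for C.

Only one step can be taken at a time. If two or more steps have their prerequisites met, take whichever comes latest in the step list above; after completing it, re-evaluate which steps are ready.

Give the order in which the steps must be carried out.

F, E, D, C, G, B, H, A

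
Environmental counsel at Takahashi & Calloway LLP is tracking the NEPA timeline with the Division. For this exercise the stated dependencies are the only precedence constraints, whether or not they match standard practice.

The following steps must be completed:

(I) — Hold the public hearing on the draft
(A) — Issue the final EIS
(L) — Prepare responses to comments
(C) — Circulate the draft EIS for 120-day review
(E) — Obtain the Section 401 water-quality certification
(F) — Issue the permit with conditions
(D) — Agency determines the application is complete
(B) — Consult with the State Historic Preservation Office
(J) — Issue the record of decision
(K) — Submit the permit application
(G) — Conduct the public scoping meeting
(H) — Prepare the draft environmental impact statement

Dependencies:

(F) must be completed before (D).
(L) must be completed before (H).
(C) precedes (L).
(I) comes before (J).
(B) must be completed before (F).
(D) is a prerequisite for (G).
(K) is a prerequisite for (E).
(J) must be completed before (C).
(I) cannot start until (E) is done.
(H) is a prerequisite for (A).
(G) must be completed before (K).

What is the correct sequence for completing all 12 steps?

(B) → (F) → (D) → (G) → (K) → (E) → (I) → (J) → (C) → (L) → (H) → (A)

(B) has no prerequisites → (B) first.
(F) needed (B), now all done → (F).
(D) needed (F), now all done → (D).
(G) needed (D), now all done → (G).
That leaves (K) as the only ready step → (K).
(E) is the only step now ready → (E).
That leaves (I) as the only ready step → (I).
(J) needed (I), now all done → (J).
(C) is the only step now ready → (C).
(L) is the only step now ready → (L).
(H) needed (L), now all done → (H).
(A) needed (H), now all done → (A).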